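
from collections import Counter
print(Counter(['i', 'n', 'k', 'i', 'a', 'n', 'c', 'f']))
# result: Counter({'i': 2, 'n': 2, 'k': 1, 'a': 1, 'c': 1, 'f': 1})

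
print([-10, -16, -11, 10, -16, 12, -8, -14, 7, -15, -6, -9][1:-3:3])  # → [-16, -16, -14]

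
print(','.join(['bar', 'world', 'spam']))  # bar,world,spam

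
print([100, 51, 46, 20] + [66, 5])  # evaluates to [100, 51, 46, 20, 66, 5]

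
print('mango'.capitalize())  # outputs Mango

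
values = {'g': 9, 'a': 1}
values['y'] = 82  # {'g': 9, 'a': 1, 'y': 82}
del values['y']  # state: {'g': 9, 'a': 1}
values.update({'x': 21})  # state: {'g': 9, 'a': 1, 'x': 21}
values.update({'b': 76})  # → {'g': 9, 'a': 1, 'x': 21, 'b': 76}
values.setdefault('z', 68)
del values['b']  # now {'g': 9, 'a': 1, 'x': 21, 'z': 68}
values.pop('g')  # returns 9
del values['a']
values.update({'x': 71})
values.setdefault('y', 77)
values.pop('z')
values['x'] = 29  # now {'x': 29, 'y': 77}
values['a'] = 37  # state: {'x': 29, 'y': 77, 'a': 37}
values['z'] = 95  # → {'x': 29, 'y': 77, 'a': 37, 'z': 95}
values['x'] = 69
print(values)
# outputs {'x': 69, 'y': 77, 'a': 37, 'z': 95}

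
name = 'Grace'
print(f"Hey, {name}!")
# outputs Hey, Grace!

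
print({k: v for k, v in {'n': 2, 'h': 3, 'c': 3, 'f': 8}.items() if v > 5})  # {'f': 8}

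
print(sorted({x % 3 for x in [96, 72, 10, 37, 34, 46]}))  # [0, 1]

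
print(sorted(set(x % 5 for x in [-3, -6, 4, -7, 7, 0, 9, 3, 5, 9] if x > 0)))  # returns [0, 2, 3, 4]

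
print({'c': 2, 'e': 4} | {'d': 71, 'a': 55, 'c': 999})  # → {'c': 999, 'e': 4, 'd': 71, 'a': 55}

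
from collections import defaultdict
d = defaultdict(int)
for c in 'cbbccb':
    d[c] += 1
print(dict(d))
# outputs {'c': 3, 'b': 3}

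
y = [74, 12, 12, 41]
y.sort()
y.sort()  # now [12, 12, 41, 74]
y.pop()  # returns 74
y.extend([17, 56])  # [12, 12, 41, 17, 56]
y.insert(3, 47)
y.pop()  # 56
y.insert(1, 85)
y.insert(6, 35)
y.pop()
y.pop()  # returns 17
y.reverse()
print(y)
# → [47, 41, 12, 85, 12]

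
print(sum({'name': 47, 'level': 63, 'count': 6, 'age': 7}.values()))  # 123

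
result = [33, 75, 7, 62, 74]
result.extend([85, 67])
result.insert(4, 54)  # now [33, 75, 7, 62, 54, 74, 85, 67]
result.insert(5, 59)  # [33, 75, 7, 62, 54, 59, 74, 85, 67]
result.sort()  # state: [7, 33, 54, 59, 62, 67, 74, 75, 85]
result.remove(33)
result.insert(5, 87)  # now [7, 54, 59, 62, 67, 87, 74, 75, 85]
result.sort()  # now [7, 54, 59, 62, 67, 74, 75, 85, 87]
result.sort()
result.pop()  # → 87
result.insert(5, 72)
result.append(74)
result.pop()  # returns 74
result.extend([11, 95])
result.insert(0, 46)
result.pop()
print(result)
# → [46, 7, 54, 59, 62, 67, 72, 74, 75, 85, 11]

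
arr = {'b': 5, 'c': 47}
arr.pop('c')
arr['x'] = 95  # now {'b': 5, 'x': 95}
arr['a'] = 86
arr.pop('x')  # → 95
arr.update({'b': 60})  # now {'b': 60, 'a': 86}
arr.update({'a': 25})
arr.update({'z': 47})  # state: {'b': 60, 'a': 25, 'z': 47}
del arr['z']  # {'b': 60, 'a': 25}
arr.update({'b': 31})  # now {'b': 31, 'a': 25}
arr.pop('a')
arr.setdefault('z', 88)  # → 88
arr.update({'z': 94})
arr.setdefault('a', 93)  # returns 93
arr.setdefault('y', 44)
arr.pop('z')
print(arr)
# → {'b': 31, 'a': 93, 'y': 44}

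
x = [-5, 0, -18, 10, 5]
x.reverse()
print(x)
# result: [5, 10, -18, 0, -5]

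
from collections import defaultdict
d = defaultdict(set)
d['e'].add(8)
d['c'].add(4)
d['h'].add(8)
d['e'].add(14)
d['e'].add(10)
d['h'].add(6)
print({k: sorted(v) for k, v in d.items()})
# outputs {'e': [8, 10, 14], 'c': [4], 'h': [6, 8]}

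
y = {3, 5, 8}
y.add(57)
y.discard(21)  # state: {3, 5, 8, 57}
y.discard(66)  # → {3, 5, 8, 57}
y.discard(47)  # {3, 5, 8, 57}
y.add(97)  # {3, 5, 8, 57, 97}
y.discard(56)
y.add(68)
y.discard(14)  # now {3, 5, 8, 57, 68, 97}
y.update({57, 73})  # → {3, 5, 8, 57, 68, 73, 97}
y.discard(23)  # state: {3, 5, 8, 57, 68, 73, 97}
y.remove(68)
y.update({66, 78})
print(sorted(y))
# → [3, 5, 8, 57, 66, 73, 78, 97]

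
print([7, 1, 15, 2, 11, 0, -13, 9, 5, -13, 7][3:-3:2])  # [2, 0, 9]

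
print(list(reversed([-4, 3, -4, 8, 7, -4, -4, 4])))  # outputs [4, -4, -4, 7, 8, -4, 3, -4]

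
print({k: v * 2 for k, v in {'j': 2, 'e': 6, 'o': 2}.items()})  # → {'j': 4, 'e': 12, 'o': 4}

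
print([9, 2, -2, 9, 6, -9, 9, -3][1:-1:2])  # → [2, 9, -9]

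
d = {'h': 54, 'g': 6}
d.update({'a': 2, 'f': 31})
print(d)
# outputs {'h': 54, 'g': 6, 'a': 2, 'f': 31}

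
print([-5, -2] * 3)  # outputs [-5, -2, -5, -2, -5, -2]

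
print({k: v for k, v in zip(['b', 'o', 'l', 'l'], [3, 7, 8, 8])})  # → {'b': 3, 'o': 7, 'l': 8}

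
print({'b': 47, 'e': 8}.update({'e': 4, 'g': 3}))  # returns None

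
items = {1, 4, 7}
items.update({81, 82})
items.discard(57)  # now {1, 4, 7, 81, 82}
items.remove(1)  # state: {4, 7, 81, 82}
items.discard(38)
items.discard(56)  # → {4, 7, 81, 82}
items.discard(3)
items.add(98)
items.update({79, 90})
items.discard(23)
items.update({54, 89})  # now {4, 7, 54, 79, 81, 82, 89, 90, 98}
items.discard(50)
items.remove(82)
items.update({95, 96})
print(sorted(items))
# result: [4, 7, 54, 79, 81, 89, 90, 95, 96, 98]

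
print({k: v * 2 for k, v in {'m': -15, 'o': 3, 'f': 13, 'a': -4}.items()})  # {'m': -30, 'o': 6, 'f': 26, 'a': -8}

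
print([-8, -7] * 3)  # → [-8, -7, -8, -7, -8, -7]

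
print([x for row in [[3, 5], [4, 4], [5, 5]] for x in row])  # [3, 5, 4, 4, 5, 5]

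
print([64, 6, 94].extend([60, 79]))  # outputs None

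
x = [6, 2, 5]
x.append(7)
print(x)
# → [6, 2, 5, 7]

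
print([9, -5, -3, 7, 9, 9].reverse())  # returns None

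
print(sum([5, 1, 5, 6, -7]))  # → 10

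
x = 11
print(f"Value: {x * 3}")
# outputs Value: 33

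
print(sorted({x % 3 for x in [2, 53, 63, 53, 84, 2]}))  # [0, 2]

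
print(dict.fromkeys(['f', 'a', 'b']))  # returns {'f': None, 'a': None, 'b': None}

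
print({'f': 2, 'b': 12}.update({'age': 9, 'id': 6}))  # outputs None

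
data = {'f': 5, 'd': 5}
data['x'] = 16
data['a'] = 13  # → {'f': 5, 'd': 5, 'x': 16, 'a': 13}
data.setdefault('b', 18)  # 18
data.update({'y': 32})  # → {'f': 5, 'd': 5, 'x': 16, 'a': 13, 'b': 18, 'y': 32}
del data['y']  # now {'f': 5, 'd': 5, 'x': 16, 'a': 13, 'b': 18}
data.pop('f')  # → 5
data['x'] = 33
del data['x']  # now {'d': 5, 'a': 13, 'b': 18}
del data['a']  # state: {'d': 5, 'b': 18}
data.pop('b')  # 18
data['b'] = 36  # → {'d': 5, 'b': 36}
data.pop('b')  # 36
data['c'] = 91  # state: {'d': 5, 'c': 91}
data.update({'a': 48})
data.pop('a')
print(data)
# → {'d': 5, 'c': 91}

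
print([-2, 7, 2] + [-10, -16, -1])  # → [-2, 7, 2, -10, -16, -1]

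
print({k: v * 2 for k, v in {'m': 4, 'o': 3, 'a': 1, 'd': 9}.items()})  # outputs {'m': 8, 'o': 6, 'a': 2, 'd': 18}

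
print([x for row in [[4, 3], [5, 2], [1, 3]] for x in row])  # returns [4, 3, 5, 2, 1, 3]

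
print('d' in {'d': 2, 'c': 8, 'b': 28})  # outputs True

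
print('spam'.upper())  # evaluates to SPAM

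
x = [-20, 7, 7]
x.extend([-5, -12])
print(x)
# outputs [-20, 7, 7, -5, -12]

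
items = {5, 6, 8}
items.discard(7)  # {5, 6, 8}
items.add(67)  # {5, 6, 8, 67}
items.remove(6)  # {5, 8, 67}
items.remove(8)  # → {5, 67}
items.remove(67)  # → {5}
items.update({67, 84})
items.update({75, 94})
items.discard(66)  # {5, 67, 75, 84, 94}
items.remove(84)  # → {5, 67, 75, 94}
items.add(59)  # {5, 59, 67, 75, 94}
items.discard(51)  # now {5, 59, 67, 75, 94}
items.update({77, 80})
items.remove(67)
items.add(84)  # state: {5, 59, 75, 77, 80, 84, 94}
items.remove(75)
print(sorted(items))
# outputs [5, 59, 77, 80, 84, 94]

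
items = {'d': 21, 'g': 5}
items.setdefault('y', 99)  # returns 99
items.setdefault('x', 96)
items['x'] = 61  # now {'d': 21, 'g': 5, 'y': 99, 'x': 61}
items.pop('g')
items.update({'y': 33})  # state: {'d': 21, 'y': 33, 'x': 61}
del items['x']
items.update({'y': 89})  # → {'d': 21, 'y': 89}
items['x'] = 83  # {'d': 21, 'y': 89, 'x': 83}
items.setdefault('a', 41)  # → 41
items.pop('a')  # 41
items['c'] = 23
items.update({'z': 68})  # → {'d': 21, 'y': 89, 'x': 83, 'c': 23, 'z': 68}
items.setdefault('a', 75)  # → 75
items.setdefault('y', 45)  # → 89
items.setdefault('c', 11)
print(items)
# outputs {'d': 21, 'y': 89, 'x': 83, 'c': 23, 'z': 68, 'a': 75}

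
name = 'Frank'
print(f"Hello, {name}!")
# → Hello, Frank!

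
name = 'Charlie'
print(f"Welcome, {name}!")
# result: Welcome, Charlie!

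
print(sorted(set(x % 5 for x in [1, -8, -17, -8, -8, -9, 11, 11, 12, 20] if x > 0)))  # [0, 1, 2]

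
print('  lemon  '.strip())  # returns lemon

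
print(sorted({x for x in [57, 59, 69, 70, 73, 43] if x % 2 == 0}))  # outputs [70]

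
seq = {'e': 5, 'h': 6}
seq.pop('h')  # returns 6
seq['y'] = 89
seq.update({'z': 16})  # {'e': 5, 'y': 89, 'z': 16}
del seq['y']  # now {'e': 5, 'z': 16}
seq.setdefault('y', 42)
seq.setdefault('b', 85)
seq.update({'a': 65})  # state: {'e': 5, 'z': 16, 'y': 42, 'b': 85, 'a': 65}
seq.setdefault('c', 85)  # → 85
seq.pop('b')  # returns 85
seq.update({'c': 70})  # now {'e': 5, 'z': 16, 'y': 42, 'a': 65, 'c': 70}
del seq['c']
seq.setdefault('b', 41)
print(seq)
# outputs {'e': 5, 'z': 16, 'y': 42, 'a': 65, 'b': 41}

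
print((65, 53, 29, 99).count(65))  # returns 1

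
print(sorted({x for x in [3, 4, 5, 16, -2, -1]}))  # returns [-2, -1, 3, 4, 5, 16]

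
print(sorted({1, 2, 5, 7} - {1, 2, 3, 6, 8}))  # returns [5, 7]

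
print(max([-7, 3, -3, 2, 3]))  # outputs 3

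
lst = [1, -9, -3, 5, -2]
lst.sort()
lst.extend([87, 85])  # [-9, -3, -2, 1, 5, 87, 85]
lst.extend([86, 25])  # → [-9, -3, -2, 1, 5, 87, 85, 86, 25]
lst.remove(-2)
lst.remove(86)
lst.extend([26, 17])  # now [-9, -3, 1, 5, 87, 85, 25, 26, 17]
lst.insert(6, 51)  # [-9, -3, 1, 5, 87, 85, 51, 25, 26, 17]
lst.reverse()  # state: [17, 26, 25, 51, 85, 87, 5, 1, -3, -9]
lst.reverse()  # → [-9, -3, 1, 5, 87, 85, 51, 25, 26, 17]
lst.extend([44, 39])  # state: [-9, -3, 1, 5, 87, 85, 51, 25, 26, 17, 44, 39]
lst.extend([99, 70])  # [-9, -3, 1, 5, 87, 85, 51, 25, 26, 17, 44, 39, 99, 70]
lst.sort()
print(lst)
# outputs [-9, -3, 1, 5, 17, 25, 26, 39, 44, 51, 70, 85, 87, 99]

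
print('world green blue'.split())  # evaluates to ['world', 'green', 'blue']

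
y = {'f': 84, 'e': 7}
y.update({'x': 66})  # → {'f': 84, 'e': 7, 'x': 66}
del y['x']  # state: {'f': 84, 'e': 7}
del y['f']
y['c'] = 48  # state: {'e': 7, 'c': 48}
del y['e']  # {'c': 48}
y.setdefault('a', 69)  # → 69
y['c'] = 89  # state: {'c': 89, 'a': 69}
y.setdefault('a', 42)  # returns 69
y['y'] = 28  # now {'c': 89, 'a': 69, 'y': 28}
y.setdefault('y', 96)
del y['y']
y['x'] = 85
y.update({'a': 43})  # {'c': 89, 'a': 43, 'x': 85}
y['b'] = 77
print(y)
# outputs {'c': 89, 'a': 43, 'x': 85, 'b': 77}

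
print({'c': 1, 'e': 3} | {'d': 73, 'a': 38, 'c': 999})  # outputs {'c': 999, 'e': 3, 'd': 73, 'a': 38}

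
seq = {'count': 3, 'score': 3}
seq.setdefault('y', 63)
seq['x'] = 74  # {'count': 3, 'score': 3, 'y': 63, 'x': 74}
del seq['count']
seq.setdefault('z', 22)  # 22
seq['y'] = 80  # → {'score': 3, 'y': 80, 'x': 74, 'z': 22}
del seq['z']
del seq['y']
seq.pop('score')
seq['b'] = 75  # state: {'x': 74, 'b': 75}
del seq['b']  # {'x': 74}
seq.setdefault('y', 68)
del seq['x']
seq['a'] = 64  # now {'y': 68, 'a': 64}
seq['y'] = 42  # {'y': 42, 'a': 64}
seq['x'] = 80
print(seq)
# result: {'y': 42, 'a': 64, 'x': 80}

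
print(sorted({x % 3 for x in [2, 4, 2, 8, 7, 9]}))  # [0, 1, 2]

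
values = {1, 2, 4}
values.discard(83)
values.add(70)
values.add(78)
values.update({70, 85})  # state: {1, 2, 4, 70, 78, 85}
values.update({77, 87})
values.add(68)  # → {1, 2, 4, 68, 70, 77, 78, 85, 87}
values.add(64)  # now {1, 2, 4, 64, 68, 70, 77, 78, 85, 87}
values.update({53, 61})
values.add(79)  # {1, 2, 4, 53, 61, 64, 68, 70, 77, 78, 79, 85, 87}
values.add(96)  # {1, 2, 4, 53, 61, 64, 68, 70, 77, 78, 79, 85, 87, 96}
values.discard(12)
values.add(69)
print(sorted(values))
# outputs [1, 2, 4, 53, 61, 64, 68, 69, 70, 77, 78, 79, 85, 87, 96]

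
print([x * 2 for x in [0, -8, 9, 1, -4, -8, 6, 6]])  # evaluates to [0, -16, 18, 2, -8, -16, 12, 12]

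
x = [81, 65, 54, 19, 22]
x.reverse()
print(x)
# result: [22, 19, 54, 65, 81]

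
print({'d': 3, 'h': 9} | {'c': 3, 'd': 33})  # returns {'d': 33, 'h': 9, 'c': 3}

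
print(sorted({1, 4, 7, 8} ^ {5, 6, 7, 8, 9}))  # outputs [1, 4, 5, 6, 9]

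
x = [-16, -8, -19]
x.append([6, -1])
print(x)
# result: [-16, -8, -19, [6, -1]]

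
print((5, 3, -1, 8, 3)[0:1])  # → (5,)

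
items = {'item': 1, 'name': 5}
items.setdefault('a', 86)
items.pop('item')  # 1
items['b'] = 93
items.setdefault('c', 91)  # 91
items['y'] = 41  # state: {'name': 5, 'a': 86, 'b': 93, 'c': 91, 'y': 41}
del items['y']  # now {'name': 5, 'a': 86, 'b': 93, 'c': 91}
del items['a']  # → {'name': 5, 'b': 93, 'c': 91}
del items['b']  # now {'name': 5, 'c': 91}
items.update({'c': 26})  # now {'name': 5, 'c': 26}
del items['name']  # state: {'c': 26}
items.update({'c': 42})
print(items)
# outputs {'c': 42}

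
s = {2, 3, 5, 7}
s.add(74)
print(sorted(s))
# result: [2, 3, 5, 7, 74]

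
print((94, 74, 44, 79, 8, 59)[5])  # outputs 59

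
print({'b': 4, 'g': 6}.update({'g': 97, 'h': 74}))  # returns None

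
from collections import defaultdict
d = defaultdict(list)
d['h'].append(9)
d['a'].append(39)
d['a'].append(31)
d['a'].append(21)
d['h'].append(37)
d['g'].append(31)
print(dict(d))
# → {'h': [9, 37], 'a': [39, 31, 21], 'g': [31]}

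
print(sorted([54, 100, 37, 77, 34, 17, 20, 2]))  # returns [2, 17, 20, 34, 37, 54, 77, 100]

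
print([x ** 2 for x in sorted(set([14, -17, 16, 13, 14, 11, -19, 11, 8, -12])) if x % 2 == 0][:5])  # [144, 64, 196, 256]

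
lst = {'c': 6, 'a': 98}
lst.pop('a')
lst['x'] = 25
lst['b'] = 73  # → {'c': 6, 'x': 25, 'b': 73}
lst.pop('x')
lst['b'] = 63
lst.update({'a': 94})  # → {'c': 6, 'b': 63, 'a': 94}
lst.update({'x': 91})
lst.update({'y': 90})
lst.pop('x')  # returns 91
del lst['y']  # {'c': 6, 'b': 63, 'a': 94}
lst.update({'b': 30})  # {'c': 6, 'b': 30, 'a': 94}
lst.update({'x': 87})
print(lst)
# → {'c': 6, 'b': 30, 'a': 94, 'x': 87}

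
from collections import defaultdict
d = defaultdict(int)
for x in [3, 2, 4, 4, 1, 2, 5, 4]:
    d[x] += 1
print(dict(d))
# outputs {3: 1, 2: 2, 4: 3, 1: 1, 5: 1}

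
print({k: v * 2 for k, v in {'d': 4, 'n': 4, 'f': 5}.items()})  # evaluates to {'d': 8, 'n': 8, 'f': 10}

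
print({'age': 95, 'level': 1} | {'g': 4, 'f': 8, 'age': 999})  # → {'age': 999, 'level': 1, 'g': 4, 'f': 8}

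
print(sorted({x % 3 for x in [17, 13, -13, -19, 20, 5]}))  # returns [1, 2]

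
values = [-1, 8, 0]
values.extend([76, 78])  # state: [-1, 8, 0, 76, 78]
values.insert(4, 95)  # [-1, 8, 0, 76, 95, 78]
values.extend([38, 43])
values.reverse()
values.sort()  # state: [-1, 0, 8, 38, 43, 76, 78, 95]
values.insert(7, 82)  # [-1, 0, 8, 38, 43, 76, 78, 82, 95]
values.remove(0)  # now [-1, 8, 38, 43, 76, 78, 82, 95]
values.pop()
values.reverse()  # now [82, 78, 76, 43, 38, 8, -1]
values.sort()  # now [-1, 8, 38, 43, 76, 78, 82]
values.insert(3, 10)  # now [-1, 8, 38, 10, 43, 76, 78, 82]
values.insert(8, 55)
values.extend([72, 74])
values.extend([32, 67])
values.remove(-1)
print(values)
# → [8, 38, 10, 43, 76, 78, 82, 55, 72, 74, 32, 67]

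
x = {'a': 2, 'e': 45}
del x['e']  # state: {'a': 2}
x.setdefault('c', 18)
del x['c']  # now {'a': 2}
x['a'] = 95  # {'a': 95}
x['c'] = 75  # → {'a': 95, 'c': 75}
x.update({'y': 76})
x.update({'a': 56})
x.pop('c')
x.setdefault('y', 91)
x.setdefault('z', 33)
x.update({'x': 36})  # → {'a': 56, 'y': 76, 'z': 33, 'x': 36}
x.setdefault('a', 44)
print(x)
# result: {'a': 56, 'y': 76, 'z': 33, 'x': 36}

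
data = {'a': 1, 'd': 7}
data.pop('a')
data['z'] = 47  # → {'d': 7, 'z': 47}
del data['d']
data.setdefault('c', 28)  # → 28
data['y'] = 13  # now {'z': 47, 'c': 28, 'y': 13}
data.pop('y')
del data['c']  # {'z': 47}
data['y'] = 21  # {'z': 47, 'y': 21}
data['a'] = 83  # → {'z': 47, 'y': 21, 'a': 83}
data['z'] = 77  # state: {'z': 77, 'y': 21, 'a': 83}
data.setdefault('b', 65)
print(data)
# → {'z': 77, 'y': 21, 'a': 83, 'b': 65}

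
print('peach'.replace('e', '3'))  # p3ach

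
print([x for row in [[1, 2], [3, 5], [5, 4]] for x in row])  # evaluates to [1, 2, 3, 5, 5, 4]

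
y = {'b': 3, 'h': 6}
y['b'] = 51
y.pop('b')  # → 51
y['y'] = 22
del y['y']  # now {'h': 6}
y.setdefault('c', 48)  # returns 48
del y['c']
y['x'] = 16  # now {'h': 6, 'x': 16}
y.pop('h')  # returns 6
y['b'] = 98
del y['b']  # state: {'x': 16}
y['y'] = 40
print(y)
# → {'x': 16, 'y': 40}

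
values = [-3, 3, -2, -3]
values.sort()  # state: [-3, -3, -2, 3]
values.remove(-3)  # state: [-3, -2, 3]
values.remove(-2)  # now [-3, 3]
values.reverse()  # [3, -3]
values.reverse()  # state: [-3, 3]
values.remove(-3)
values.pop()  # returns 3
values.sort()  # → []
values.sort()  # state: []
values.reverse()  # []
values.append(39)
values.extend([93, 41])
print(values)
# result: [39, 93, 41]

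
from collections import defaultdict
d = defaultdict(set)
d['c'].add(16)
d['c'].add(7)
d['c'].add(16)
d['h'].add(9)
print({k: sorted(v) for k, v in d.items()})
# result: {'c': [7, 16], 'h': [9]}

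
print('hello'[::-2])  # olh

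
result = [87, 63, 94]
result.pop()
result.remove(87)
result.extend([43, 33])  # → [63, 43, 33]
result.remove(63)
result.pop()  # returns 33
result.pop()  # 43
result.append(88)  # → [88]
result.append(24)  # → [88, 24]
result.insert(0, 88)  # [88, 88, 24]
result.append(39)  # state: [88, 88, 24, 39]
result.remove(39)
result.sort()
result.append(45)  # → [24, 88, 88, 45]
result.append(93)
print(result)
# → [24, 88, 88, 45, 93]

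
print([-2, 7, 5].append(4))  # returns None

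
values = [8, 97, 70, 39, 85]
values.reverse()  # [85, 39, 70, 97, 8]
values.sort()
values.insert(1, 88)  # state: [8, 88, 39, 70, 85, 97]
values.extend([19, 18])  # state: [8, 88, 39, 70, 85, 97, 19, 18]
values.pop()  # 18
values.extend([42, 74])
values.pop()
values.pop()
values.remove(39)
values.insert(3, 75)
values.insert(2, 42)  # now [8, 88, 42, 70, 75, 85, 97, 19]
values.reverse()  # [19, 97, 85, 75, 70, 42, 88, 8]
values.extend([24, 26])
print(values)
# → [19, 97, 85, 75, 70, 42, 88, 8, 24, 26]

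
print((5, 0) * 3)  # (5, 0, 5, 0, 5, 0)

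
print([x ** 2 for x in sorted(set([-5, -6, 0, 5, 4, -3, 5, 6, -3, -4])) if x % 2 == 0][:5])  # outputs [36, 16, 0, 16, 36]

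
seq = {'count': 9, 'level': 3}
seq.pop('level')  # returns 3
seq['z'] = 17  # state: {'count': 9, 'z': 17}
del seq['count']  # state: {'z': 17}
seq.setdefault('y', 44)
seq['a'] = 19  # {'z': 17, 'y': 44, 'a': 19}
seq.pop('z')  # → 17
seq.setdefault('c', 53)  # 53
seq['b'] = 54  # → {'y': 44, 'a': 19, 'c': 53, 'b': 54}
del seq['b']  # {'y': 44, 'a': 19, 'c': 53}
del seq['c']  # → {'y': 44, 'a': 19}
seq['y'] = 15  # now {'y': 15, 'a': 19}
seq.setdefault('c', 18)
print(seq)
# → {'y': 15, 'a': 19, 'c': 18}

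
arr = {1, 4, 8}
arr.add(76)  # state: {1, 4, 8, 76}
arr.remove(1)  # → {4, 8, 76}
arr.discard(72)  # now {4, 8, 76}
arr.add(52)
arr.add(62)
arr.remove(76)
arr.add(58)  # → {4, 8, 52, 58, 62}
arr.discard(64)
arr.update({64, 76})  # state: {4, 8, 52, 58, 62, 64, 76}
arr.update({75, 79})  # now {4, 8, 52, 58, 62, 64, 75, 76, 79}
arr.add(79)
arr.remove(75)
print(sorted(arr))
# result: [4, 8, 52, 58, 62, 64, 76, 79]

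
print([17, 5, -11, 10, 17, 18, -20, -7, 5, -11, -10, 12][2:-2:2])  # [-11, 17, -20, 5]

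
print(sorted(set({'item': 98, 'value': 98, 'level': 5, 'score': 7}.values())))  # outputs [5, 7, 98]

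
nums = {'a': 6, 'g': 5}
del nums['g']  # {'a': 6}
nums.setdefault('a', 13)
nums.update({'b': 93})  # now {'a': 6, 'b': 93}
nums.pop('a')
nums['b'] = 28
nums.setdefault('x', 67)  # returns 67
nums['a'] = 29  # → {'b': 28, 'x': 67, 'a': 29}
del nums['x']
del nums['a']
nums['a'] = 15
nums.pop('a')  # 15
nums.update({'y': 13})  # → {'b': 28, 'y': 13}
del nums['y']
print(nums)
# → {'b': 28}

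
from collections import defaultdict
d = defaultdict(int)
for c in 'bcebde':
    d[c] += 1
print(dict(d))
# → {'b': 2, 'c': 1, 'e': 2, 'd': 1}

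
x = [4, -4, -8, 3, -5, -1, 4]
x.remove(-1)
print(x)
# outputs [4, -4, -8, 3, -5, 4]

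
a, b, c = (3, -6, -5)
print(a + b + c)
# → -8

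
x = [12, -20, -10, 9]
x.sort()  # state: [-20, -10, 9, 12]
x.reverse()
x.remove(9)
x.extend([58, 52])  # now [12, -10, -20, 58, 52]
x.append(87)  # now [12, -10, -20, 58, 52, 87]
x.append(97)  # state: [12, -10, -20, 58, 52, 87, 97]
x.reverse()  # [97, 87, 52, 58, -20, -10, 12]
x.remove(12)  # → [97, 87, 52, 58, -20, -10]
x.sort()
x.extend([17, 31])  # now [-20, -10, 52, 58, 87, 97, 17, 31]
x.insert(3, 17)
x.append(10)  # [-20, -10, 52, 17, 58, 87, 97, 17, 31, 10]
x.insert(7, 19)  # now [-20, -10, 52, 17, 58, 87, 97, 19, 17, 31, 10]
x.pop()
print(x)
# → [-20, -10, 52, 17, 58, 87, 97, 19, 17, 31]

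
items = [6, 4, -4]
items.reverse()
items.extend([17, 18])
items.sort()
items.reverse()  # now [18, 17, 6, 4, -4]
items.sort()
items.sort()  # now [-4, 4, 6, 17, 18]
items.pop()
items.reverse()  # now [17, 6, 4, -4]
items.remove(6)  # [17, 4, -4]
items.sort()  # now [-4, 4, 17]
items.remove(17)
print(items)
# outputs [-4, 4]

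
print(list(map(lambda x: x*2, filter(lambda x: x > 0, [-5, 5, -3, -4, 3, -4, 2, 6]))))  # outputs [10, 6, 4, 12]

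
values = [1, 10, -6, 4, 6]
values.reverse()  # [6, 4, -6, 10, 1]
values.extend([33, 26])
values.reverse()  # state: [26, 33, 1, 10, -6, 4, 6]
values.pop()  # 6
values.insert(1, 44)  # [26, 44, 33, 1, 10, -6, 4]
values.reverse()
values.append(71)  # [4, -6, 10, 1, 33, 44, 26, 71]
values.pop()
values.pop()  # 26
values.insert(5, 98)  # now [4, -6, 10, 1, 33, 98, 44]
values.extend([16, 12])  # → [4, -6, 10, 1, 33, 98, 44, 16, 12]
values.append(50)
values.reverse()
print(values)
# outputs [50, 12, 16, 44, 98, 33, 1, 10, -6, 4]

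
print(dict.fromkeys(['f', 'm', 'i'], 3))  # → {'f': 3, 'm': 3, 'i': 3}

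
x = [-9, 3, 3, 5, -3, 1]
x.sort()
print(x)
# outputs [-9, -3, 1, 3, 3, 5]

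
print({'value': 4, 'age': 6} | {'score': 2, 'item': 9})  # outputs {'value': 4, 'age': 6, 'score': 2, 'item': 9}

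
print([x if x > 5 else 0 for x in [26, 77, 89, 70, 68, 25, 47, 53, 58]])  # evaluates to [26, 77, 89, 70, 68, 25, 47, 53, 58]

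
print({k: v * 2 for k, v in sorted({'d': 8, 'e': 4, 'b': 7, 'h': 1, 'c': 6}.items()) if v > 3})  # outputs {'b': 14, 'c': 12, 'd': 16, 'e': 8}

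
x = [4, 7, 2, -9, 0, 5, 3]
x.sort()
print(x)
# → [-9, 0, 2, 3, 4, 5, 7]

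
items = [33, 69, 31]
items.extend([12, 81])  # [33, 69, 31, 12, 81]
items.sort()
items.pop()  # 81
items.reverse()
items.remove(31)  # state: [69, 33, 12]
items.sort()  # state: [12, 33, 69]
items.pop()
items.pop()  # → 33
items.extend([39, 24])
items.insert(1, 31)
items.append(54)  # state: [12, 31, 39, 24, 54]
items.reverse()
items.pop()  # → 12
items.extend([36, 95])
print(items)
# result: [54, 24, 39, 31, 36, 95]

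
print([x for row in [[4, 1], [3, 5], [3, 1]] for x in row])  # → [4, 1, 3, 5, 3, 1]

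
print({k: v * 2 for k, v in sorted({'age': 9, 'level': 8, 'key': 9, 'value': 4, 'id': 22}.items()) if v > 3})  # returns {'age': 18, 'id': 44, 'key': 18, 'level': 16, 'value': 8}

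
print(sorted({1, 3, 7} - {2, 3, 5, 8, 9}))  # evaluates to [1, 7]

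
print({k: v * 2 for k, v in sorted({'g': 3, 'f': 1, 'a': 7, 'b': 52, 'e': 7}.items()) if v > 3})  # {'a': 14, 'b': 104, 'e': 14}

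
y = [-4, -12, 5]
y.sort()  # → [-12, -4, 5]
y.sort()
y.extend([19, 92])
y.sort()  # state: [-12, -4, 5, 19, 92]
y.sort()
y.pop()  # 92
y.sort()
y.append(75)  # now [-12, -4, 5, 19, 75]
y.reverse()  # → [75, 19, 5, -4, -12]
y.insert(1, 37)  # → [75, 37, 19, 5, -4, -12]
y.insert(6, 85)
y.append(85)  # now [75, 37, 19, 5, -4, -12, 85, 85]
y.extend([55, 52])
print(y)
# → [75, 37, 19, 5, -4, -12, 85, 85, 55, 52]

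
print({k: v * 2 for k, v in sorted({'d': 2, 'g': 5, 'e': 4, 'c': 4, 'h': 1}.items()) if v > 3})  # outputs {'c': 8, 'e': 8, 'g': 10}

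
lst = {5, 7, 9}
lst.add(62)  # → {5, 7, 9, 62}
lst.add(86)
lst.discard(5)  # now {7, 9, 62, 86}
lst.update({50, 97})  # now {7, 9, 50, 62, 86, 97}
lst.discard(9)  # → {7, 50, 62, 86, 97}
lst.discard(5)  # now {7, 50, 62, 86, 97}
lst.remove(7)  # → {50, 62, 86, 97}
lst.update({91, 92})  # {50, 62, 86, 91, 92, 97}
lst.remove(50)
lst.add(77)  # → {62, 77, 86, 91, 92, 97}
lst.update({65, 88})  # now {62, 65, 77, 86, 88, 91, 92, 97}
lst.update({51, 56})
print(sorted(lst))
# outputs [51, 56, 62, 65, 77, 86, 88, 91, 92, 97]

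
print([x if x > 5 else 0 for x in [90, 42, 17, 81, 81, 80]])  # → [90, 42, 17, 81, 81, 80]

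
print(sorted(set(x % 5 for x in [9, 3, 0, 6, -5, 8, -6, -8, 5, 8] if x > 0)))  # [0, 1, 3, 4]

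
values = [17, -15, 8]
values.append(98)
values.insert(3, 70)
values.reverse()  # [98, 70, 8, -15, 17]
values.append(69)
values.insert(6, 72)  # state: [98, 70, 8, -15, 17, 69, 72]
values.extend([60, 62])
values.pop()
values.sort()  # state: [-15, 8, 17, 60, 69, 70, 72, 98]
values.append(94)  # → [-15, 8, 17, 60, 69, 70, 72, 98, 94]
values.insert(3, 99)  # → [-15, 8, 17, 99, 60, 69, 70, 72, 98, 94]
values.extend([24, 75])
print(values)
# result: [-15, 8, 17, 99, 60, 69, 70, 72, 98, 94, 24, 75]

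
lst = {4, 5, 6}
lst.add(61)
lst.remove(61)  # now {4, 5, 6}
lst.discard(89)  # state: {4, 5, 6}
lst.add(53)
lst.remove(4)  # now {5, 6, 53}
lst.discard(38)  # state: {5, 6, 53}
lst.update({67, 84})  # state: {5, 6, 53, 67, 84}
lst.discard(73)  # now {5, 6, 53, 67, 84}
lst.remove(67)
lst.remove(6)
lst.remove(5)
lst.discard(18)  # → {53, 84}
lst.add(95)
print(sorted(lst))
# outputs [53, 84, 95]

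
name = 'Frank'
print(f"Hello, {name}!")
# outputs Hello, Frank!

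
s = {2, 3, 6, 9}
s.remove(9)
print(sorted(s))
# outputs [2, 3, 6]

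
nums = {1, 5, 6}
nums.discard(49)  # {1, 5, 6}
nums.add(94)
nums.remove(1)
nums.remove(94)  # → {5, 6}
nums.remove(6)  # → {5}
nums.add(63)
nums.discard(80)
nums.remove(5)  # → {63}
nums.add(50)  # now {50, 63}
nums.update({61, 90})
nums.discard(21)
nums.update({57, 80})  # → {50, 57, 61, 63, 80, 90}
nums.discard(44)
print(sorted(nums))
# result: [50, 57, 61, 63, 80, 90]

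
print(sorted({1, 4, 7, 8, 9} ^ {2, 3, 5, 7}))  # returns [1, 2, 3, 4, 5, 8, 9]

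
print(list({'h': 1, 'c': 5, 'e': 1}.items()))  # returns [('h', 1), ('c', 5), ('e', 1)]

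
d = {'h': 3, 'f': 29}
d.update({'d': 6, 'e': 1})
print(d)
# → {'h': 3, 'f': 29, 'd': 6, 'e': 1}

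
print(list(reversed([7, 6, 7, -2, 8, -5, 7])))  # [7, -5, 8, -2, 7, 6, 7]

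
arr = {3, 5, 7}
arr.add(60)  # {3, 5, 7, 60}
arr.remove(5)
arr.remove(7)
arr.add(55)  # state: {3, 55, 60}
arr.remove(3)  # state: {55, 60}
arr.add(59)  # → {55, 59, 60}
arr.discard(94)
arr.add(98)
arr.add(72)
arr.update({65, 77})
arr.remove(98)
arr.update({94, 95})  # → {55, 59, 60, 65, 72, 77, 94, 95}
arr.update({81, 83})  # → {55, 59, 60, 65, 72, 77, 81, 83, 94, 95}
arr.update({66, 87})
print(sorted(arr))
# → [55, 59, 60, 65, 66, 72, 77, 81, 83, 87, 94, 95]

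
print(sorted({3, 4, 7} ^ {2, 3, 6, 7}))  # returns [2, 4, 6]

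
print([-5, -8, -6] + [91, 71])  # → [-5, -8, -6, 91, 71]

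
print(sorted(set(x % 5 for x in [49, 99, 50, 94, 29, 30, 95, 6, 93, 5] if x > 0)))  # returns [0, 1, 3, 4]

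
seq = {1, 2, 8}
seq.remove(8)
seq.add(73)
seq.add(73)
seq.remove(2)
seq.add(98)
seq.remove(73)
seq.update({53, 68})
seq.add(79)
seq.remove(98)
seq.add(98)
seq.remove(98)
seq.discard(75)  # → {1, 53, 68, 79}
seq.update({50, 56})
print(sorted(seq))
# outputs [1, 50, 53, 56, 68, 79]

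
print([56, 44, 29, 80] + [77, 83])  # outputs [56, 44, 29, 80, 77, 83]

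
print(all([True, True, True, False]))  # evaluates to False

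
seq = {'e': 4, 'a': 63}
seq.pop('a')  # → 63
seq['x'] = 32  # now {'e': 4, 'x': 32}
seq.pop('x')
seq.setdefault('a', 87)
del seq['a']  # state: {'e': 4}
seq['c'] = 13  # {'e': 4, 'c': 13}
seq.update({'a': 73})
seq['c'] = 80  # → {'e': 4, 'c': 80, 'a': 73}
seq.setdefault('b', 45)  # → 45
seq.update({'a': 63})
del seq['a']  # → {'e': 4, 'c': 80, 'b': 45}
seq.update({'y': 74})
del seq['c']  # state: {'e': 4, 'b': 45, 'y': 74}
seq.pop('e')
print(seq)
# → {'b': 45, 'y': 74}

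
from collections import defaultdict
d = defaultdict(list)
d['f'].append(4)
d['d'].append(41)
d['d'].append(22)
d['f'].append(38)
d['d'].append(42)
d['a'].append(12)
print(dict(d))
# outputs {'f': [4, 38], 'd': [41, 22, 42], 'a': [12]}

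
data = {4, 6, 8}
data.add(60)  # {4, 6, 8, 60}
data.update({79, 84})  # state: {4, 6, 8, 60, 79, 84}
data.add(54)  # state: {4, 6, 8, 54, 60, 79, 84}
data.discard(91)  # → {4, 6, 8, 54, 60, 79, 84}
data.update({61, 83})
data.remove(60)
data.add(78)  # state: {4, 6, 8, 54, 61, 78, 79, 83, 84}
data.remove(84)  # {4, 6, 8, 54, 61, 78, 79, 83}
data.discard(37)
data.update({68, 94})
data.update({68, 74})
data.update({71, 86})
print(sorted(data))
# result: [4, 6, 8, 54, 61, 68, 71, 74, 78, 79, 83, 86, 94]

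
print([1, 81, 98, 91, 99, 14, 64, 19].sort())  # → None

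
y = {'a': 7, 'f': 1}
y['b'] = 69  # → {'a': 7, 'f': 1, 'b': 69}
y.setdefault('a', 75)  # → 7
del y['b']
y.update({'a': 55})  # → {'a': 55, 'f': 1}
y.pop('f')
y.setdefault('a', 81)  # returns 55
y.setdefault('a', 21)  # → 55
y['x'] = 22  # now {'a': 55, 'x': 22}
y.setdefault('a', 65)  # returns 55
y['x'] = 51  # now {'a': 55, 'x': 51}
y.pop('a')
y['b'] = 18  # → {'x': 51, 'b': 18}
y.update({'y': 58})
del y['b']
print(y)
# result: {'x': 51, 'y': 58}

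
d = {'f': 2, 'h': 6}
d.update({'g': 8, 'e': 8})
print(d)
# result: {'f': 2, 'h': 6, 'g': 8, 'e': 8}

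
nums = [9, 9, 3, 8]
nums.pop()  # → 8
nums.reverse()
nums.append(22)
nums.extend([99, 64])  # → [3, 9, 9, 22, 99, 64]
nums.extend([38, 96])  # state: [3, 9, 9, 22, 99, 64, 38, 96]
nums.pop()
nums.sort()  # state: [3, 9, 9, 22, 38, 64, 99]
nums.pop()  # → 99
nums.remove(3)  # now [9, 9, 22, 38, 64]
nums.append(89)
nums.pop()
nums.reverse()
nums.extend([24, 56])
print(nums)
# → [64, 38, 22, 9, 9, 24, 56]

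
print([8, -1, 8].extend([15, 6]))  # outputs None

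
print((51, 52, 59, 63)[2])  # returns 59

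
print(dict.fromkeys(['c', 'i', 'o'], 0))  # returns {'c': 0, 'i': 0, 'o': 0}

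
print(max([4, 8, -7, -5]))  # 8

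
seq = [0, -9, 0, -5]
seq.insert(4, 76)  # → [0, -9, 0, -5, 76]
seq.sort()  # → [-9, -5, 0, 0, 76]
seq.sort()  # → [-9, -5, 0, 0, 76]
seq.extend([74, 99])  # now [-9, -5, 0, 0, 76, 74, 99]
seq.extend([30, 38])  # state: [-9, -5, 0, 0, 76, 74, 99, 30, 38]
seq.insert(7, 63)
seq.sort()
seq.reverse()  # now [99, 76, 74, 63, 38, 30, 0, 0, -5, -9]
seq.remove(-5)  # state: [99, 76, 74, 63, 38, 30, 0, 0, -9]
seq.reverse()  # [-9, 0, 0, 30, 38, 63, 74, 76, 99]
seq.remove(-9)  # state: [0, 0, 30, 38, 63, 74, 76, 99]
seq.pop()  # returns 99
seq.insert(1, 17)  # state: [0, 17, 0, 30, 38, 63, 74, 76]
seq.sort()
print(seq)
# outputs [0, 0, 17, 30, 38, 63, 74, 76]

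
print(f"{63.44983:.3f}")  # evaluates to 63.450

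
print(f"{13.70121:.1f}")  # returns 13.7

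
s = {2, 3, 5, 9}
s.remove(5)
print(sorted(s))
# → [2, 3, 9]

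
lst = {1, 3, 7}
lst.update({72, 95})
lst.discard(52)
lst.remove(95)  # {1, 3, 7, 72}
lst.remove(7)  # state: {1, 3, 72}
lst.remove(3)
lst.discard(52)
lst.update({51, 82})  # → {1, 51, 72, 82}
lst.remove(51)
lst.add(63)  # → {1, 63, 72, 82}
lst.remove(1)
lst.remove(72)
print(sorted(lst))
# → [63, 82]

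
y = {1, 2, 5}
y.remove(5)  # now {1, 2}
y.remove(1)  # {2}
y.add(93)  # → {2, 93}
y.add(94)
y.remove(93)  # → {2, 94}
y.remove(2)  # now {94}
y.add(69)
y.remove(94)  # {69}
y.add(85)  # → {69, 85}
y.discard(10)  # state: {69, 85}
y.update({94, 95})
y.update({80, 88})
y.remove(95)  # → {69, 80, 85, 88, 94}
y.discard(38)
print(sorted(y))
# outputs [69, 80, 85, 88, 94]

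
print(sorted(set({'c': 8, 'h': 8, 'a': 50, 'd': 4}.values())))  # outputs [4, 8, 50]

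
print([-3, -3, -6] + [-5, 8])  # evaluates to [-3, -3, -6, -5, 8]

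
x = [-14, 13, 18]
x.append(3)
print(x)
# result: [-14, 13, 18, 3]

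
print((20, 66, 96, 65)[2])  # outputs 96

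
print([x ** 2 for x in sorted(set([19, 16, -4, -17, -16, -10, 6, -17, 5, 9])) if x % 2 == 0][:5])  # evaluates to [256, 100, 16, 36, 256]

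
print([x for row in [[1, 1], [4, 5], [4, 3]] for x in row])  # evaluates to [1, 1, 4, 5, 4, 3]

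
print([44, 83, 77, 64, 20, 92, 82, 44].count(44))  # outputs 2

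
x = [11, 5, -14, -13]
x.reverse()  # [-13, -14, 5, 11]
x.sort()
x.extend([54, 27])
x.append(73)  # [-14, -13, 5, 11, 54, 27, 73]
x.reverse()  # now [73, 27, 54, 11, 5, -13, -14]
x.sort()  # [-14, -13, 5, 11, 27, 54, 73]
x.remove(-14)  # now [-13, 5, 11, 27, 54, 73]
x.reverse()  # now [73, 54, 27, 11, 5, -13]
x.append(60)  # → [73, 54, 27, 11, 5, -13, 60]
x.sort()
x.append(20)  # [-13, 5, 11, 27, 54, 60, 73, 20]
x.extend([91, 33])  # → [-13, 5, 11, 27, 54, 60, 73, 20, 91, 33]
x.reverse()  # [33, 91, 20, 73, 60, 54, 27, 11, 5, -13]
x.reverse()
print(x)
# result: [-13, 5, 11, 27, 54, 60, 73, 20, 91, 33]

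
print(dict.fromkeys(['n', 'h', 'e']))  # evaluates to {'n': None, 'h': None, 'e': None}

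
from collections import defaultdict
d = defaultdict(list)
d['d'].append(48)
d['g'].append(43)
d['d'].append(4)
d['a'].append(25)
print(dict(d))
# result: {'d': [48, 4], 'g': [43], 'a': [25]}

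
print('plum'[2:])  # um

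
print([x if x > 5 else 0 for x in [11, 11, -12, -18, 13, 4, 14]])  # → [11, 11, 0, 0, 13, 0, 14]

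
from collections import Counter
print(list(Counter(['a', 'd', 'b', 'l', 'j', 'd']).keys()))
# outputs ['a', 'd', 'b', 'l', 'j']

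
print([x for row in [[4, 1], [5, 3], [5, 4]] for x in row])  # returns [4, 1, 5, 3, 5, 4]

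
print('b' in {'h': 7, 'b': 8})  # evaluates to True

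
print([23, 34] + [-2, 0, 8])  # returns [23, 34, -2, 0, 8]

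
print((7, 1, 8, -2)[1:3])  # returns (1, 8)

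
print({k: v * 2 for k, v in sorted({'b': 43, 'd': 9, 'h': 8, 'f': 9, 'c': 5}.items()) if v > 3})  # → {'b': 86, 'c': 10, 'd': 18, 'f': 18, 'h': 16}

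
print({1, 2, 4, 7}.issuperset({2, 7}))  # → True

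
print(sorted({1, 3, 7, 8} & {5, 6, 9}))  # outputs []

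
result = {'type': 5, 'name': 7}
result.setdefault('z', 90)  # 90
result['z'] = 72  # {'type': 5, 'name': 7, 'z': 72}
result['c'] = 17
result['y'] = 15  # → {'type': 5, 'name': 7, 'z': 72, 'c': 17, 'y': 15}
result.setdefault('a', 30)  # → 30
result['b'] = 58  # {'type': 5, 'name': 7, 'z': 72, 'c': 17, 'y': 15, 'a': 30, 'b': 58}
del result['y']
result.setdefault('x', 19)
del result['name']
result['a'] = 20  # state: {'type': 5, 'z': 72, 'c': 17, 'a': 20, 'b': 58, 'x': 19}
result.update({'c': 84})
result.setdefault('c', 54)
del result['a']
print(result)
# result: {'type': 5, 'z': 72, 'c': 84, 'b': 58, 'x': 19}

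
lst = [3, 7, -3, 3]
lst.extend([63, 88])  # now [3, 7, -3, 3, 63, 88]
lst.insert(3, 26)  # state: [3, 7, -3, 26, 3, 63, 88]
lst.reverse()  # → [88, 63, 3, 26, -3, 7, 3]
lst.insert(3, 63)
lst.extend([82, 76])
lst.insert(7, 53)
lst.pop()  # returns 76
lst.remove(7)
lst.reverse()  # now [82, 3, 53, -3, 26, 63, 3, 63, 88]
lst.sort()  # [-3, 3, 3, 26, 53, 63, 63, 82, 88]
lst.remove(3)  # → [-3, 3, 26, 53, 63, 63, 82, 88]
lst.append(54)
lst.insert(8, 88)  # [-3, 3, 26, 53, 63, 63, 82, 88, 88, 54]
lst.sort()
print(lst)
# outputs [-3, 3, 26, 53, 54, 63, 63, 82, 88, 88]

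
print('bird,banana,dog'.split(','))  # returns ['bird', 'banana', 'dog']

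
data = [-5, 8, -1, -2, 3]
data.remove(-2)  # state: [-5, 8, -1, 3]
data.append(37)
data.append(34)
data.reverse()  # [34, 37, 3, -1, 8, -5]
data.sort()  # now [-5, -1, 3, 8, 34, 37]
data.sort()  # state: [-5, -1, 3, 8, 34, 37]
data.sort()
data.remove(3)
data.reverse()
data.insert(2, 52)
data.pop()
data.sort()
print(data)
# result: [-1, 8, 34, 37, 52]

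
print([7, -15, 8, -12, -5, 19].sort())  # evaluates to None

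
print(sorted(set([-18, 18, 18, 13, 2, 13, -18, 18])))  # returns [-18, 2, 13, 18]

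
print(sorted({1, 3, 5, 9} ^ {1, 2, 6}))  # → [2, 3, 5, 6, 9]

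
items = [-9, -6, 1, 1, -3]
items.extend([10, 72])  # [-9, -6, 1, 1, -3, 10, 72]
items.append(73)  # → [-9, -6, 1, 1, -3, 10, 72, 73]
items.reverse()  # [73, 72, 10, -3, 1, 1, -6, -9]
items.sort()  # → [-9, -6, -3, 1, 1, 10, 72, 73]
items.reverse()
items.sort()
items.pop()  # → 73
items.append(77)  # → [-9, -6, -3, 1, 1, 10, 72, 77]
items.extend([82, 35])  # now [-9, -6, -3, 1, 1, 10, 72, 77, 82, 35]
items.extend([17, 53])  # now [-9, -6, -3, 1, 1, 10, 72, 77, 82, 35, 17, 53]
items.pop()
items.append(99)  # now [-9, -6, -3, 1, 1, 10, 72, 77, 82, 35, 17, 99]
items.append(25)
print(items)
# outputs [-9, -6, -3, 1, 1, 10, 72, 77, 82, 35, 17, 99, 25]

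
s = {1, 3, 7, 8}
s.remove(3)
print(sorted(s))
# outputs [1, 7, 8]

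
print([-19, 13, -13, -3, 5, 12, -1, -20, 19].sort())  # None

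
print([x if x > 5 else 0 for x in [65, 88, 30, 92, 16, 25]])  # [65, 88, 30, 92, 16, 25]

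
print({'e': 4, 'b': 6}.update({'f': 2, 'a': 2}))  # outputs None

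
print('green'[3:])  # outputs en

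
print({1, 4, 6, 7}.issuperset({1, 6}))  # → True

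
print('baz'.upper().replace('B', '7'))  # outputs 7AZ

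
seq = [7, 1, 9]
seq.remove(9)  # [7, 1]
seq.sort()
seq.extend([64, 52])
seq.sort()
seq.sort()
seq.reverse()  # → [64, 52, 7, 1]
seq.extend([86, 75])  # [64, 52, 7, 1, 86, 75]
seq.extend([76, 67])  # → [64, 52, 7, 1, 86, 75, 76, 67]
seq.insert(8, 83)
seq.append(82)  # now [64, 52, 7, 1, 86, 75, 76, 67, 83, 82]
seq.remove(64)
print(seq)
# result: [52, 7, 1, 86, 75, 76, 67, 83, 82]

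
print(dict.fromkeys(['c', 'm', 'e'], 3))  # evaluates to {'c': 3, 'm': 3, 'e': 3}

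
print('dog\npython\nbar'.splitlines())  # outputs ['dog', 'python', 'bar']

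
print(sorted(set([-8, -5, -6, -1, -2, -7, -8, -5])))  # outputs [-8, -7, -6, -5, -2, -1]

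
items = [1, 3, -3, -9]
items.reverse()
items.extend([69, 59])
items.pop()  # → 59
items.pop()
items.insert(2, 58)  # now [-9, -3, 58, 3, 1]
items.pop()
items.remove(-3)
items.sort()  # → [-9, 3, 58]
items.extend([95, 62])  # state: [-9, 3, 58, 95, 62]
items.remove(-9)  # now [3, 58, 95, 62]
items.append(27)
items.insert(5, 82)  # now [3, 58, 95, 62, 27, 82]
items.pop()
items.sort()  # [3, 27, 58, 62, 95]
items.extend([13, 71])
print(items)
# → [3, 27, 58, 62, 95, 13, 71]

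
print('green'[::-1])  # neerg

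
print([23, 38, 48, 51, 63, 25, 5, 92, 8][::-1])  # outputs [8, 92, 5, 25, 63, 51, 48, 38, 23]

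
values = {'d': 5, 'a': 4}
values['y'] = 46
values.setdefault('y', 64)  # 46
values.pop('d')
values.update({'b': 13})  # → {'a': 4, 'y': 46, 'b': 13}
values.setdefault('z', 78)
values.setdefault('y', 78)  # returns 46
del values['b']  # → {'a': 4, 'y': 46, 'z': 78}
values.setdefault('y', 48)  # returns 46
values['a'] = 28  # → {'a': 28, 'y': 46, 'z': 78}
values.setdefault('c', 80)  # 80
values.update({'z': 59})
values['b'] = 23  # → {'a': 28, 'y': 46, 'z': 59, 'c': 80, 'b': 23}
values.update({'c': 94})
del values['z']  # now {'a': 28, 'y': 46, 'c': 94, 'b': 23}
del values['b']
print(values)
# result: {'a': 28, 'y': 46, 'c': 94}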